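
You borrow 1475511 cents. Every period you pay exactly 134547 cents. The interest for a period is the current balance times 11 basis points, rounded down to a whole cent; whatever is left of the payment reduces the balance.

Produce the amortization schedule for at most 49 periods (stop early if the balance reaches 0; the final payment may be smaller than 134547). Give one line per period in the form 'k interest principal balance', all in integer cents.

1. interest=⌊1475511·11/10000⌋=1623; principal=134547-1623=132924; balance=1475511-132924=1342587
2. interest=⌊1342587·11/10000⌋=1476; principal=134547-1476=133071; balance=1342587-133071=1209516
3. interest=⌊1209516·11/10000⌋=1330; principal=134547-1330=133217; balance=1209516-133217=1076299
4. interest=⌊1076299·11/10000⌋=1183; principal=134547-1183=133364; balance=1076299-133364=942935
5. interest=⌊942935·11/10000⌋=1037; principal=134547-1037=133510; balance=942935-133510=809425
6. interest=⌊809425·11/10000⌋=890; principal=134547-890=133657; balance=809425-133657=675768
7. interest=⌊675768·11/10000⌋=743; principal=134547-743=133804; balance=675768-133804=541964
8. interest=⌊541964·11/10000⌋=596; principal=134547-596=133951; balance=541964-133951=408013
9. interest=⌊408013·11/10000⌋=448; principal=134547-448=134099; balance=408013-134099=273914
10. interest=⌊273914·11/10000⌋=301; principal=134547-301=134246; balance=273914-134246=139668
11. interest=⌊139668·11/10000⌋=153; principal=134547-153=134394; balance=139668-134394=5274
12. interest=⌊5274·11/10000⌋=5; principal=min(134547-5,5274)=5274; balance=5274-5274=0

1 1623 132924 1342587
2 1476 133071 1209516
3 1330 133217 1076299
4 1183 133364 942935
5 1037 133510 809425
6 890 133657 675768
7 743 133804 541964
8 596 133951 408013
9 448 134099 273914
10 301 134246 139668
11 153 134394 5274
12 5 5274 0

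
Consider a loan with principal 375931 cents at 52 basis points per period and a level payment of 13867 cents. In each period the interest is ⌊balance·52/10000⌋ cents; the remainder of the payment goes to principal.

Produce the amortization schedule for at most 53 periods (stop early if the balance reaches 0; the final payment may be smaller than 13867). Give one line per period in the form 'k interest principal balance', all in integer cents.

1 1954 11913 364018
2 1892 11975 352043
3 1830 12037 340006
4 1768 12099 327907
5 1705 12162 315745
6 1641 12226 303519
7 1578 12289 291230
8 1514 12353 278877
9 1450 12417 266460
10 1385 12482 253978
11 1320 12547 241431
12 1255 12612 228819
13 1189 12678 216141
14 1123 12744 203397
15 1057 12810 190587
16 991 12876 177711
17 924 12943 164768
18 856 13011 151757
19 789 13078 138679
20 721 13146 125533
21 652 13215 112318
22 584 13283 99035
23 514 13353 85682
24 445 13422 72260
25 375 13492 58768
26 305 13562 45206
27 235 13632 31574
28 164 13703 17871
29 92 13775 4096
30 21 4096 0

1. interest=⌊375931·52/10000⌋=1954; principal=13867-1954=11913; balance=375931-11913=364018
2. interest=⌊364018·52/10000⌋=1892; principal=13867-1892=11975; balance=364018-11975=352043
3. interest=⌊352043·52/10000⌋=1830; principal=13867-1830=12037; balance=352043-12037=340006
4. interest=⌊340006·52/10000⌋=1768; principal=13867-1768=12099; balance=340006-12099=327907
5. interest=⌊327907·52/10000⌋=1705; principal=13867-1705=12162; balance=327907-12162=315745
6. interest=⌊315745·52/10000⌋=1641; principal=13867-1641=12226; balance=315745-12226=303519
7. interest=⌊303519·52/10000⌋=1578; principal=13867-1578=12289; balance=303519-12289=291230
8. interest=⌊291230·52/10000⌋=1514; principal=13867-1514=12353; balance=291230-12353=278877
9. interest=⌊278877·52/10000⌋=1450; principal=13867-1450=12417; balance=278877-12417=266460
10. interest=⌊266460·52/10000⌋=1385; principal=13867-1385=12482; balance=266460-12482=253978
11. interest=⌊253978·52/10000⌋=1320; principal=13867-1320=12547; balance=253978-12547=241431
12. interest=⌊241431·52/10000⌋=1255; principal=13867-1255=12612; balance=241431-12612=228819
13. interest=⌊228819·52/10000⌋=1189; principal=13867-1189=12678; balance=228819-12678=216141
14. interest=⌊216141·52/10000⌋=1123; principal=13867-1123=12744; balance=216141-12744=203397
15. interest=⌊203397·52/10000⌋=1057; principal=13867-1057=12810; balance=203397-12810=190587
16. interest=⌊190587·52/10000⌋=991; principal=13867-991=12876; balance=190587-12876=177711
17. interest=⌊177711·52/10000⌋=924; principal=13867-924=12943; balance=177711-12943=164768
18. interest=⌊164768·52/10000⌋=856; principal=13867-856=13011; balance=164768-13011=151757
19. interest=⌊151757·52/10000⌋=789; principal=13867-789=13078; balance=151757-13078=138679
20. interest=⌊138679·52/10000⌋=721; principal=13867-721=13146; balance=138679-13146=125533
21. interest=⌊125533·52/10000⌋=652; principal=13867-652=13215; balance=125533-13215=112318
22. interest=⌊112318·52/10000⌋=584; principal=13867-584=13283; balance=112318-13283=99035
23. interest=⌊99035·52/10000⌋=514; principal=13867-514=13353; balance=99035-13353=85682
24. interest=⌊85682·52/10000⌋=445; principal=13867-445=13422; balance=85682-13422=72260
25. interest=⌊72260·52/10000⌋=375; principal=13867-375=13492; balance=72260-13492=58768
26. interest=⌊58768·52/10000⌋=305; principal=13867-305=13562; balance=58768-13562=45206
27. interest=⌊45206·52/10000⌋=235; principal=13867-235=13632; balance=45206-13632=31574
28. interest=⌊31574·52/10000⌋=164; principal=13867-164=13703; balance=31574-13703=17871
29. interest=⌊17871·52/10000⌋=92; principal=13867-92=13775; balance=17871-13775=4096
30. interest=⌊4096·52/10000⌋=21; principal=min(13867-21,4096)=4096; balance=4096-4096=0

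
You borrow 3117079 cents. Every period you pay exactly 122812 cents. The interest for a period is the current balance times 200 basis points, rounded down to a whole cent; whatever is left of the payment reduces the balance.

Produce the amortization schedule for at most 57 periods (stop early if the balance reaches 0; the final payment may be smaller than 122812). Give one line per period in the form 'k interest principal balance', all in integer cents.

1 62341 60471 3056608
2 61132 61680 2994928
3 59898 62914 2932014
4 58640 64172 2867842
5 57356 65456 2802386
6 56047 66765 2735621
7 54712 68100 2667521
8 53350 69462 2598059
9 51961 70851 2527208
10 50544 72268 2454940
11 49098 73714 2381226
12 47624 75188 2306038
13 46120 76692 2229346
14 44586 78226 2151120
15 43022 79790 2071330
16 41426 81386 1989944
17 39798 83014 1906930
18 38138 84674 1822256
19 36445 86367 1735889
20 34717 88095 1647794
21 32955 89857 1557937
22 31158 91654 1466283
23 29325 93487 1372796
24 27455 95357 1277439
25 25548 97264 1180175
26 23603 99209 1080966
27 21619 101193 979773
28 19595 103217 876556
29 17531 105281 771275
30 15425 107387 663888
31 13277 109535 554353
32 11087 111725 442628
33 8852 113960 328668
34 6573 116239 212429
35 4248 118564 93865
36 1877 93865 0

1. interest=⌊3117079·200/10000⌋=62341; principal=122812-62341=60471; balance=3117079-60471=3056608
2. interest=⌊3056608·200/10000⌋=61132; principal=122812-61132=61680; balance=3056608-61680=2994928
3. interest=⌊2994928·200/10000⌋=59898; principal=122812-59898=62914; balance=2994928-62914=2932014
4. interest=⌊2932014·200/10000⌋=58640; principal=122812-58640=64172; balance=2932014-64172=2867842
5. interest=⌊2867842·200/10000⌋=57356; principal=122812-57356=65456; balance=2867842-65456=2802386
6. interest=⌊2802386·200/10000⌋=56047; principal=122812-56047=66765; balance=2802386-66765=2735621
7. interest=⌊2735621·200/10000⌋=54712; principal=122812-54712=68100; balance=2735621-68100=2667521
8. interest=⌊2667521·200/10000⌋=53350; principal=122812-53350=69462; balance=2667521-69462=2598059
9. interest=⌊2598059·200/10000⌋=51961; principal=122812-51961=70851; balance=2598059-70851=2527208
10. interest=⌊2527208·200/10000⌋=50544; principal=122812-50544=72268; balance=2527208-72268=2454940
11. interest=⌊2454940·200/10000⌋=49098; principal=122812-49098=73714; balance=2454940-73714=2381226
12. interest=⌊2381226·200/10000⌋=47624; principal=122812-47624=75188; balance=2381226-75188=2306038
13. interest=⌊2306038·200/10000⌋=46120; principal=122812-46120=76692; balance=2306038-76692=2229346
14. interest=⌊2229346·200/10000⌋=44586; principal=122812-44586=78226; balance=2229346-78226=2151120
15. interest=⌊2151120·200/10000⌋=43022; principal=122812-43022=79790; balance=2151120-79790=2071330
16. interest=⌊2071330·200/10000⌋=41426; principal=122812-41426=81386; balance=2071330-81386=1989944
17. interest=⌊1989944·200/10000⌋=39798; principal=122812-39798=83014; balance=1989944-83014=1906930
18. interest=⌊1906930·200/10000⌋=38138; principal=122812-38138=84674; balance=1906930-84674=1822256
19. interest=⌊1822256·200/10000⌋=36445; principal=122812-36445=86367; balance=1822256-86367=1735889
20. interest=⌊1735889·200/10000⌋=34717; principal=122812-34717=88095; balance=1735889-88095=1647794
21. interest=⌊1647794·200/10000⌋=32955; principal=122812-32955=89857; balance=1647794-89857=1557937
22. interest=⌊1557937·200/10000⌋=31158; principal=122812-31158=91654; balance=1557937-91654=1466283
23. interest=⌊1466283·200/10000⌋=29325; principal=122812-29325=93487; balance=1466283-93487=1372796
24. interest=⌊1372796·200/10000⌋=27455; principal=122812-27455=95357; balance=1372796-95357=1277439
25. interest=⌊1277439·200/10000⌋=25548; principal=122812-25548=97264; balance=1277439-97264=1180175
26. interest=⌊1180175·200/10000⌋=23603; principal=122812-23603=99209; balance=1180175-99209=1080966
27. interest=⌊1080966·200/10000⌋=21619; principal=122812-21619=101193; balance=1080966-101193=979773
28. interest=⌊979773·200/10000⌋=19595; principal=122812-19595=103217; balance=979773-103217=876556
29. interest=⌊876556·200/10000⌋=17531; principal=122812-17531=105281; balance=876556-105281=771275
30. interest=⌊771275·200/10000⌋=15425; principal=122812-15425=107387; balance=771275-107387=663888
31. interest=⌊663888·200/10000⌋=13277; principal=122812-13277=109535; balance=663888-109535=554353
32. interest=⌊554353·200/10000⌋=11087; principal=122812-11087=111725; balance=554353-111725=442628
33. interest=⌊442628·200/10000⌋=8852; principal=122812-8852=113960; balance=442628-113960=328668
34. interest=⌊328668·200/10000⌋=6573; principal=122812-6573=116239; balance=328668-116239=212429
35. interest=⌊212429·200/10000⌋=4248; principal=122812-4248=118564; balance=212429-118564=93865
36. interest=⌊93865·200/10000⌋=1877; principal=min(122812-1877,93865)=93865; balance=93865-93865=0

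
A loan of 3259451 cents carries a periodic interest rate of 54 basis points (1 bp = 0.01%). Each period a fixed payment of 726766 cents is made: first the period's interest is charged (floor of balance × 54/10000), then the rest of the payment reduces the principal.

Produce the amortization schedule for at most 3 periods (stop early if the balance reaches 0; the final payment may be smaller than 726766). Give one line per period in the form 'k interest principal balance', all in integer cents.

1 17601 709165 2550286
2 13771 712995 1837291
3 9921 716845 1120446

1. interest=⌊3259451·54/10000⌋=17601; principal=726766-17601=709165; balance=3259451-709165=2550286
2. interest=⌊2550286·54/10000⌋=13771; principal=726766-13771=712995; balance=2550286-712995=1837291
3. interest=⌊1837291·54/10000⌋=9921; principal=726766-9921=716845; balance=1837291-716845=1120446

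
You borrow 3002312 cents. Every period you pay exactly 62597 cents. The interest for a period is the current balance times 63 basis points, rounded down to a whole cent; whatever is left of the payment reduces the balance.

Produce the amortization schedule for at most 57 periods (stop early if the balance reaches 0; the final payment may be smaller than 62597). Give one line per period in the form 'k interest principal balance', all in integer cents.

1. interest=⌊3002312·63/10000⌋=18914; principal=62597-18914=43683; balance=3002312-43683=2958629
2. interest=⌊2958629·63/10000⌋=18639; principal=62597-18639=43958; balance=2958629-43958=2914671
3. interest=⌊2914671·63/10000⌋=18362; principal=62597-18362=44235; balance=2914671-44235=2870436
4. interest=⌊2870436·63/10000⌋=18083; principal=62597-18083=44514; balance=2870436-44514=2825922
5. interest=⌊2825922·63/10000⌋=17803; principal=62597-17803=44794; balance=2825922-44794=2781128
6. interest=⌊2781128·63/10000⌋=17521; principal=62597-17521=45076; balance=2781128-45076=2736052
7. interest=⌊2736052·63/10000⌋=17237; principal=62597-17237=45360; balance=2736052-45360=2690692
8. interest=⌊2690692·63/10000⌋=16951; principal=62597-16951=45646; balance=2690692-45646=2645046
9. interest=⌊2645046·63/10000⌋=16663; principal=62597-16663=45934; balance=2645046-45934=2599112
10. interest=⌊2599112·63/10000⌋=16374; principal=62597-16374=46223; balance=2599112-46223=2552889
11. interest=⌊2552889·63/10000⌋=16083; principal=62597-16083=46514; balance=2552889-46514=2506375
12. interest=⌊2506375·63/10000⌋=15790; principal=62597-15790=46807; balance=2506375-46807=2459568
13. interest=⌊2459568·63/10000⌋=15495; principal=62597-15495=47102; balance=2459568-47102=2412466
14. interest=⌊2412466·63/10000⌋=15198; principal=62597-15198=47399; balance=2412466-47399=2365067
15. interest=⌊2365067·63/10000⌋=14899; principal=62597-14899=47698; balance=2365067-47698=2317369
16. interest=⌊2317369·63/10000⌋=14599; principal=62597-14599=47998; balance=2317369-47998=2269371
17. interest=⌊2269371·63/10000⌋=14297; principal=62597-14297=48300; balance=2269371-48300=2221071
18. interest=⌊2221071·63/10000⌋=13992; principal=62597-13992=48605; balance=2221071-48605=2172466
19. interest=⌊2172466·63/10000⌋=13686; principal=62597-13686=48911; balance=2172466-48911=2123555
20. interest=⌊2123555·63/10000⌋=13378; principal=62597-13378=49219; balance=2123555-49219=2074336
21. interest=⌊2074336·63/10000⌋=13068; principal=62597-13068=49529; balance=2074336-49529=2024807
22. interest=⌊2024807·63/10000⌋=12756; principal=62597-12756=49841; balance=2024807-49841=1974966
23. interest=⌊1974966·63/10000⌋=12442; principal=62597-12442=50155; balance=1974966-50155=1924811
24. interest=⌊1924811·63/10000⌋=12126; principal=62597-12126=50471; balance=1924811-50471=1874340
25. interest=⌊1874340·63/10000⌋=11808; principal=62597-11808=50789; balance=1874340-50789=1823551
26. interest=⌊1823551·63/10000⌋=11488; principal=62597-11488=51109; balance=1823551-51109=1772442
27. interest=⌊1772442·63/10000⌋=11166; principal=62597-11166=51431; balance=1772442-51431=1721011
28. interest=⌊1721011·63/10000⌋=10842; principal=62597-10842=51755; balance=1721011-51755=1669256
29. interest=⌊1669256·63/10000⌋=10516; principal=62597-10516=52081; balance=1669256-52081=1617175
30. interest=⌊1617175·63/10000⌋=10188; principal=62597-10188=52409; balance=1617175-52409=1564766
31. interest=⌊1564766·63/10000⌋=9858; principal=62597-9858=52739; balance=1564766-52739=1512027
32. interest=⌊1512027·63/10000⌋=9525; principal=62597-9525=53072; balance=1512027-53072=1458955
33. interest=⌊1458955·63/10000⌋=9191; principal=62597-9191=53406; balance=1458955-53406=1405549
34. interest=⌊1405549·63/10000⌋=8854; principal=62597-8854=53743; balance=1405549-53743=1351806
35. interest=⌊1351806·63/10000⌋=8516; principal=62597-8516=54081; balance=1351806-54081=1297725
36. interest=⌊1297725·63/10000⌋=8175; principal=62597-8175=54422; balance=1297725-54422=1243303
37. interest=⌊1243303·63/10000⌋=7832; principal=62597-7832=54765; balance=1243303-54765=1188538
38. interest=⌊1188538·63/10000⌋=7487; principal=62597-7487=55110; balance=1188538-55110=1133428
39. interest=⌊1133428·63/10000⌋=7140; principal=62597-7140=55457; balance=1133428-55457=1077971
40. interest=⌊1077971·63/10000⌋=6791; principal=62597-6791=55806; balance=1077971-55806=1022165
41. interest=⌊1022165·63/10000⌋=6439; principal=62597-6439=56158; balance=1022165-56158=966007
42. interest=⌊966007·63/10000⌋=6085; principal=62597-6085=56512; balance=966007-56512=909495
43. interest=⌊909495·63/10000⌋=5729; principal=62597-5729=56868; balance=909495-56868=852627
44. interest=⌊852627·63/10000⌋=5371; principal=62597-5371=57226; balance=852627-57226=795401
45. interest=⌊795401·63/10000⌋=5011; principal=62597-5011=57586; balance=795401-57586=737815
46. interest=⌊737815·63/10000⌋=4648; principal=62597-4648=57949; balance=737815-57949=679866
47. interest=⌊679866·63/10000⌋=4283; principal=62597-4283=58314; balance=679866-58314=621552
48. interest=⌊621552·63/10000⌋=3915; principal=62597-3915=58682; balance=621552-58682=562870
49. interest=⌊562870·63/10000⌋=3546; principal=62597-3546=59051; balance=562870-59051=503819
50. interest=⌊503819·63/10000⌋=3174; principal=62597-3174=59423; balance=503819-59423=444396
51. interest=⌊444396·63/10000⌋=2799; principal=62597-2799=59798; balance=444396-59798=384598
52. interest=⌊384598·63/10000⌋=2422; principal=62597-2422=60175; balance=384598-60175=324423
53. interest=⌊324423·63/10000⌋=2043; principal=62597-2043=60554; balance=324423-60554=263869
54. interest=⌊263869·63/10000⌋=1662; principal=62597-1662=60935; balance=263869-60935=202934
55. interest=⌊202934·63/10000⌋=1278; principal=62597-1278=61319; balance=202934-61319=141615
56. interest=⌊141615·63/10000⌋=892; principal=62597-892=61705; balance=141615-61705=79910
57. interest=⌊79910·63/10000⌋=503; principal=62597-503=62094; balance=79910-62094=17816

1 18914 43683 2958629
2 18639 43958 2914671
3 18362 44235 2870436
4 18083 44514 2825922
5 17803 44794 2781128
6 17521 45076 2736052
7 17237 45360 2690692
8 16951 45646 2645046
9 16663 45934 2599112
10 16374 46223 2552889
11 16083 46514 2506375
12 15790 46807 2459568
13 15495 47102 2412466
14 15198 47399 2365067
15 14899 47698 2317369
16 14599 47998 2269371
17 14297 48300 2221071
18 13992 48605 2172466
19 13686 48911 2123555
20 13378 49219 2074336
21 13068 49529 2024807
22 12756 49841 1974966
23 12442 50155 1924811
24 12126 50471 1874340
25 11808 50789 1823551
26 11488 51109 1772442
27 11166 51431 1721011
28 10842 51755 1669256
29 10516 52081 1617175
30 10188 52409 1564766
31 9858 52739 1512027
32 9525 53072 1458955
33 9191 53406 1405549
34 8854 53743 1351806
35 8516 54081 1297725
36 8175 54422 1243303
37 7832 54765 1188538
38 7487 55110 1133428
39 7140 55457 1077971
40 6791 55806 1022165
41 6439 56158 966007
42 6085 56512 909495
43 5729 56868 852627
44 5371 57226 795401
45 5011 57586 737815
46 4648 57949 679866
47 4283 58314 621552
48 3915 58682 562870
49 3546 59051 503819
50 3174 59423 444396
51 2799 59798 384598
52 2422 60175 324423
53 2043 60554 263869
54 1662 60935 202934
55 1278 61319 141615
56 892 61705 79910
57 503 62094 17816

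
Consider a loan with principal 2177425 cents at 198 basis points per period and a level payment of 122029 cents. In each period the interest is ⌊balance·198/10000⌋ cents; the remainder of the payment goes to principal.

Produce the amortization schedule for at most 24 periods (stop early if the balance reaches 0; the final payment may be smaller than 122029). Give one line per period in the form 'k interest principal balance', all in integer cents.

1. interest=⌊2177425·198/10000⌋=43113; principal=122029-43113=78916; balance=2177425-78916=2098509
2. interest=⌊2098509·198/10000⌋=41550; principal=122029-41550=80479; balance=2098509-80479=2018030
3. interest=⌊2018030·198/10000⌋=39956; principal=122029-39956=82073; balance=2018030-82073=1935957
4. interest=⌊1935957·198/10000⌋=38331; principal=122029-38331=83698; balance=1935957-83698=1852259
5. interest=⌊1852259·198/10000⌋=36674; principal=122029-36674=85355; balance=1852259-85355=1766904
6. interest=⌊1766904·198/10000⌋=34984; principal=122029-34984=87045; balance=1766904-87045=1679859
7. interest=⌊1679859·198/10000⌋=33261; principal=122029-33261=88768; balance=1679859-88768=1591091
8. interest=⌊1591091·198/10000⌋=31503; principal=122029-31503=90526; balance=1591091-90526=1500565
9. interest=⌊1500565·198/10000⌋=29711; principal=122029-29711=92318; balance=1500565-92318=1408247
10. interest=⌊1408247·198/10000⌋=27883; principal=122029-27883=94146; balance=1408247-94146=1314101
11. interest=⌊1314101·198/10000⌋=26019; principal=122029-26019=96010; balance=1314101-96010=1218091
12. interest=⌊1218091·198/10000⌋=24118; principal=122029-24118=97911; balance=1218091-97911=1120180
13. interest=⌊1120180·198/10000⌋=22179; principal=122029-22179=99850; balance=1120180-99850=1020330
14. interest=⌊1020330·198/10000⌋=20202; principal=122029-20202=101827; balance=1020330-101827=918503
15. interest=⌊918503·198/10000⌋=18186; principal=122029-18186=103843; balance=918503-103843=814660
16. interest=⌊814660·198/10000⌋=16130; principal=122029-16130=105899; balance=814660-105899=708761
17. interest=⌊708761·198/10000⌋=14033; principal=122029-14033=107996; balance=708761-107996=600765
18. interest=⌊600765·198/10000⌋=11895; principal=122029-11895=110134; balance=600765-110134=490631
19. interest=⌊490631·198/10000⌋=9714; principal=122029-9714=112315; balance=490631-112315=378316
20. interest=⌊378316·198/10000⌋=7490; principal=122029-7490=114539; balance=378316-114539=263777
21. interest=⌊263777·198/10000⌋=5222; principal=122029-5222=116807; balance=263777-116807=146970
22. interest=⌊146970·198/10000⌋=2910; principal=122029-2910=119119; balance=146970-119119=27851
23. interest=⌊27851·198/10000⌋=551; principal=min(122029-551,27851)=27851; balance=27851-27851=0

1 43113 78916 2098509
2 41550 80479 2018030
3 39956 82073 1935957
4 38331 83698 1852259
5 36674 85355 1766904
6 34984 87045 1679859
7 33261 88768 1591091
8 31503 90526 1500565
9 29711 92318 1408247
10 27883 94146 1314101
11 26019 96010 1218091
12 24118 97911 1120180
13 22179 99850 1020330
14 20202 101827 918503
15 18186 103843 814660
16 16130 105899 708761
17 14033 107996 600765
18 11895 110134 490631
19 9714 112315 378316
20 7490 114539 263777
21 5222 116807 146970
22 2910 119119 27851
23 551 27851 0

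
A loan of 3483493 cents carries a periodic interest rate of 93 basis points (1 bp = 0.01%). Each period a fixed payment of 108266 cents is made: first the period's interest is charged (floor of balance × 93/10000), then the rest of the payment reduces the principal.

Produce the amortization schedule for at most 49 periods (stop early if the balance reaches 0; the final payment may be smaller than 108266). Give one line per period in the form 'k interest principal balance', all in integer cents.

1. interest=⌊3483493·93/10000⌋=32396; principal=108266-32396=75870; balance=3483493-75870=3407623
2. interest=⌊3407623·93/10000⌋=31690; principal=108266-31690=76576; balance=3407623-76576=3331047
3. interest=⌊3331047·93/10000⌋=30978; principal=108266-30978=77288; balance=3331047-77288=3253759
4. interest=⌊3253759·93/10000⌋=30259; principal=108266-30259=78007; balance=3253759-78007=3175752
5. interest=⌊3175752·93/10000⌋=29534; principal=108266-29534=78732; balance=3175752-78732=3097020
6. interest=⌊3097020·93/10000⌋=28802; principal=108266-28802=79464; balance=3097020-79464=3017556
7. interest=⌊3017556·93/10000⌋=28063; principal=108266-28063=80203; balance=3017556-80203=2937353
8. interest=⌊2937353·93/10000⌋=27317; principal=108266-27317=80949; balance=2937353-80949=2856404
9. interest=⌊2856404·93/10000⌋=26564; principal=108266-26564=81702; balance=2856404-81702=2774702
10. interest=⌊2774702·93/10000⌋=25804; principal=108266-25804=82462; balance=2774702-82462=2692240
11. interest=⌊2692240·93/10000⌋=25037; principal=108266-25037=83229; balance=2692240-83229=2609011
12. interest=⌊2609011·93/10000⌋=24263; principal=108266-24263=84003; balance=2609011-84003=2525008
13. interest=⌊2525008·93/10000⌋=23482; principal=108266-23482=84784; balance=2525008-84784=2440224
14. interest=⌊2440224·93/10000⌋=22694; principal=108266-22694=85572; balance=2440224-85572=2354652
15. interest=⌊2354652·93/10000⌋=21898; principal=108266-21898=86368; balance=2354652-86368=2268284
16. interest=⌊2268284·93/10000⌋=21095; principal=108266-21095=87171; balance=2268284-87171=2181113
17. interest=⌊2181113·93/10000⌋=20284; principal=108266-20284=87982; balance=2181113-87982=2093131
18. interest=⌊2093131·93/10000⌋=19466; principal=108266-19466=88800; balance=2093131-88800=2004331
19. interest=⌊2004331·93/10000⌋=18640; principal=108266-18640=89626; balance=2004331-89626=1914705
20. interest=⌊1914705·93/10000⌋=17806; principal=108266-17806=90460; balance=1914705-90460=1824245
21. interest=⌊1824245·93/10000⌋=16965; principal=108266-16965=91301; balance=1824245-91301=1732944
22. interest=⌊1732944·93/10000⌋=16116; principal=108266-16116=92150; balance=1732944-92150=1640794
23. interest=⌊1640794·93/10000⌋=15259; principal=108266-15259=93007; balance=1640794-93007=1547787
24. interest=⌊1547787·93/10000⌋=14394; principal=108266-14394=93872; balance=1547787-93872=1453915
25. interest=⌊1453915·93/10000⌋=13521; principal=108266-13521=94745; balance=1453915-94745=1359170
26. interest=⌊1359170·93/10000⌋=12640; principal=108266-12640=95626; balance=1359170-95626=1263544
27. interest=⌊1263544·93/10000⌋=11750; principal=108266-11750=96516; balance=1263544-96516=1167028
28. interest=⌊1167028·93/10000⌋=10853; principal=108266-10853=97413; balance=1167028-97413=1069615
29. interest=⌊1069615·93/10000⌋=9947; principal=108266-9947=98319; balance=1069615-98319=971296
30. interest=⌊971296·93/10000⌋=9033; principal=108266-9033=99233; balance=971296-99233=872063
31. interest=⌊872063·93/10000⌋=8110; principal=108266-8110=100156; balance=872063-100156=771907
32. interest=⌊771907·93/10000⌋=7178; principal=108266-7178=101088; balance=771907-101088=670819
33. interest=⌊670819·93/10000⌋=6238; principal=108266-6238=102028; balance=670819-102028=568791
34. interest=⌊568791·93/10000⌋=5289; principal=108266-5289=102977; balance=568791-102977=465814
35. interest=⌊465814·93/10000⌋=4332; principal=108266-4332=103934; balance=465814-103934=361880
36. interest=⌊361880·93/10000⌋=3365; principal=108266-3365=104901; balance=361880-104901=256979
37. interest=⌊256979·93/10000⌋=2389; principal=108266-2389=105877; balance=256979-105877=151102
38. interest=⌊151102·93/10000⌋=1405; principal=108266-1405=106861; balance=151102-106861=44241
39. interest=⌊44241·93/10000⌋=411; principal=min(108266-411,44241)=44241; balance=44241-44241=0

1 32396 75870 3407623
2 31690 76576 3331047
3 30978 77288 3253759
4 30259 78007 3175752
5 29534 78732 3097020
6 28802 79464 3017556
7 28063 80203 2937353
8 27317 80949 2856404
9 26564 81702 2774702
10 25804 82462 2692240
11 25037 83229 2609011
12 24263 84003 2525008
13 23482 84784 2440224
14 22694 85572 2354652
15 21898 86368 2268284
16 21095 87171 2181113
17 20284 87982 2093131
18 19466 88800 2004331
19 18640 89626 1914705
20 17806 90460 1824245
21 16965 91301 1732944
22 16116 92150 1640794
23 15259 93007 1547787
24 14394 93872 1453915
25 13521 94745 1359170
26 12640 95626 1263544
27 11750 96516 1167028
28 10853 97413 1069615
29 9947 98319 971296
30 9033 99233 872063
31 8110 100156 771907
32 7178 101088 670819
33 6238 102028 568791
34 5289 102977 465814
35 4332 103934 361880
36 3365 104901 256979
37 2389 105877 151102
38 1405 106861 44241
39 411 44241 0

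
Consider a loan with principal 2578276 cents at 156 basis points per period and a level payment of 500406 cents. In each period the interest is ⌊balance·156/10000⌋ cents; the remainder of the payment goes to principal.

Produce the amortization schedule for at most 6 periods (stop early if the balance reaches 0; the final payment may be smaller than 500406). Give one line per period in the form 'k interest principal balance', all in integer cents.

1 40221 460185 2118091
2 33042 467364 1650727
3 25751 474655 1176072
4 18346 482060 694012
5 10826 489580 204432
6 3189 204432 0

1. interest=⌊2578276·156/10000⌋=40221; principal=500406-40221=460185; balance=2578276-460185=2118091
2. interest=⌊2118091·156/10000⌋=33042; principal=500406-33042=467364; balance=2118091-467364=1650727
3. interest=⌊1650727·156/10000⌋=25751; principal=500406-25751=474655; balance=1650727-474655=1176072
4. interest=⌊1176072·156/10000⌋=18346; principal=500406-18346=482060; balance=1176072-482060=694012
5. interest=⌊694012·156/10000⌋=10826; principal=500406-10826=489580; balance=694012-489580=204432
6. interest=⌊204432·156/10000⌋=3189; principal=min(500406-3189,204432)=204432; balance=204432-204432=0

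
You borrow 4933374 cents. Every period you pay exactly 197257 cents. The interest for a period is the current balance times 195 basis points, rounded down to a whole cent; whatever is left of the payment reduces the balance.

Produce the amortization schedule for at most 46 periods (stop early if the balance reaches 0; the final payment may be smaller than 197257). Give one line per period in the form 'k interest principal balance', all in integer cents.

1 96200 101057 4832317
2 94230 103027 4729290
3 92221 105036 4624254
4 90172 107085 4517169
5 88084 109173 4407996
6 85955 111302 4296694
7 83785 113472 4183222
8 81572 115685 4067537
9 79316 117941 3949596
10 77017 120240 3829356
11 74672 122585 3706771
12 72282 124975 3581796
13 69845 127412 3454384
14 67360 129897 3324487
15 64827 132430 3192057
16 62245 135012 3057045
17 59612 137645 2919400
18 56928 140329 2779071
19 54191 143066 2636005
20 51402 145855 2490150
21 48557 148700 2341450
22 45658 151599 2189851
23 42702 154555 2035296
24 39688 157569 1877727
25 36615 160642 1717085
26 33483 163774 1553311
27 30289 166968 1386343
28 27033 170224 1216119
29 23714 173543 1042576
30 20330 176927 865649
31 16880 180377 685272
32 13362 183895 501377
33 9776 187481 313896
34 6120 191137 122759
35 2393 122759 0

1. interest=⌊4933374·195/10000⌋=96200; principal=197257-96200=101057; balance=4933374-101057=4832317
2. interest=⌊4832317·195/10000⌋=94230; principal=197257-94230=103027; balance=4832317-103027=4729290
3. interest=⌊4729290·195/10000⌋=92221; principal=197257-92221=105036; balance=4729290-105036=4624254
4. interest=⌊4624254·195/10000⌋=90172; principal=197257-90172=107085; balance=4624254-107085=4517169
5. interest=⌊4517169·195/10000⌋=88084; principal=197257-88084=109173; balance=4517169-109173=4407996
6. interest=⌊4407996·195/10000⌋=85955; principal=197257-85955=111302; balance=4407996-111302=4296694
7. interest=⌊4296694·195/10000⌋=83785; principal=197257-83785=113472; balance=4296694-113472=4183222
8. interest=⌊4183222·195/10000⌋=81572; principal=197257-81572=115685; balance=4183222-115685=4067537
9. interest=⌊4067537·195/10000⌋=79316; principal=197257-79316=117941; balance=4067537-117941=3949596
10. interest=⌊3949596·195/10000⌋=77017; principal=197257-77017=120240; balance=3949596-120240=3829356
11. interest=⌊3829356·195/10000⌋=74672; principal=197257-74672=122585; balance=3829356-122585=3706771
12. interest=⌊3706771·195/10000⌋=72282; principal=197257-72282=124975; balance=3706771-124975=3581796
13. interest=⌊3581796·195/10000⌋=69845; principal=197257-69845=127412; balance=3581796-127412=3454384
14. interest=⌊3454384·195/10000⌋=67360; principal=197257-67360=129897; balance=3454384-129897=3324487
15. interest=⌊3324487·195/10000⌋=64827; principal=197257-64827=132430; balance=3324487-132430=3192057
16. interest=⌊3192057·195/10000⌋=62245; principal=197257-62245=135012; balance=3192057-135012=3057045
17. interest=⌊3057045·195/10000⌋=59612; principal=197257-59612=137645; balance=3057045-137645=2919400
18. interest=⌊2919400·195/10000⌋=56928; principal=197257-56928=140329; balance=2919400-140329=2779071
19. interest=⌊2779071·195/10000⌋=54191; principal=197257-54191=143066; balance=2779071-143066=2636005
20. interest=⌊2636005·195/10000⌋=51402; principal=197257-51402=145855; balance=2636005-145855=2490150
21. interest=⌊2490150·195/10000⌋=48557; principal=197257-48557=148700; balance=2490150-148700=2341450
22. interest=⌊2341450·195/10000⌋=45658; principal=197257-45658=151599; balance=2341450-151599=2189851
23. interest=⌊2189851·195/10000⌋=42702; principal=197257-42702=154555; balance=2189851-154555=2035296
24. interest=⌊2035296·195/10000⌋=39688; principal=197257-39688=157569; balance=2035296-157569=1877727
25. interest=⌊1877727·195/10000⌋=36615; principal=197257-36615=160642; balance=1877727-160642=1717085
26. interest=⌊1717085·195/10000⌋=33483; principal=197257-33483=163774; balance=1717085-163774=1553311
27. interest=⌊1553311·195/10000⌋=30289; principal=197257-30289=166968; balance=1553311-166968=1386343
28. interest=⌊1386343·195/10000⌋=27033; principal=197257-27033=170224; balance=1386343-170224=1216119
29. interest=⌊1216119·195/10000⌋=23714; principal=197257-23714=173543; balance=1216119-173543=1042576
30. interest=⌊1042576·195/10000⌋=20330; principal=197257-20330=176927; balance=1042576-176927=865649
31. interest=⌊865649·195/10000⌋=16880; principal=197257-16880=180377; balance=865649-180377=685272
32. interest=⌊685272·195/10000⌋=13362; principal=197257-13362=183895; balance=685272-183895=501377
33. interest=⌊501377·195/10000⌋=9776; principal=197257-9776=187481; balance=501377-187481=313896
34. interest=⌊313896·195/10000⌋=6120; principal=197257-6120=191137; balance=313896-191137=122759
35. interest=⌊122759·195/10000⌋=2393; principal=min(197257-2393,122759)=122759; balance=122759-122759=0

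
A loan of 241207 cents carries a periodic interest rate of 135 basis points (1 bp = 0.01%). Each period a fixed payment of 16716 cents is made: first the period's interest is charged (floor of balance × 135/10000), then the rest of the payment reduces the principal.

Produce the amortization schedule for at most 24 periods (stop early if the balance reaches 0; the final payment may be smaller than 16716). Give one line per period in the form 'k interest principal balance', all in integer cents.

1 3256 13460 227747
2 3074 13642 214105
3 2890 13826 200279
4 2703 14013 186266
5 2514 14202 172064
6 2322 14394 157670
7 2128 14588 143082
8 1931 14785 128297
9 1732 14984 113313
10 1529 15187 98126
11 1324 15392 82734
12 1116 15600 67134
13 906 15810 51324
14 692 16024 35300
15 476 16240 19060
16 257 16459 2601
17 35 2601 0

1. interest=⌊241207·135/10000⌋=3256; principal=16716-3256=13460; balance=241207-13460=227747
2. interest=⌊227747·135/10000⌋=3074; principal=16716-3074=13642; balance=227747-13642=214105
3. interest=⌊214105·135/10000⌋=2890; principal=16716-2890=13826; balance=214105-13826=200279
4. interest=⌊200279·135/10000⌋=2703; principal=16716-2703=14013; balance=200279-14013=186266
5. interest=⌊186266·135/10000⌋=2514; principal=16716-2514=14202; balance=186266-14202=172064
6. interest=⌊172064·135/10000⌋=2322; principal=16716-2322=14394; balance=172064-14394=157670
7. interest=⌊157670·135/10000⌋=2128; principal=16716-2128=14588; balance=157670-14588=143082
8. interest=⌊143082·135/10000⌋=1931; principal=16716-1931=14785; balance=143082-14785=128297
9. interest=⌊128297·135/10000⌋=1732; principal=16716-1732=14984; balance=128297-14984=113313
10. interest=⌊113313·135/10000⌋=1529; principal=16716-1529=15187; balance=113313-15187=98126
11. interest=⌊98126·135/10000⌋=1324; principal=16716-1324=15392; balance=98126-15392=82734
12. interest=⌊82734·135/10000⌋=1116; principal=16716-1116=15600; balance=82734-15600=67134
13. interest=⌊67134·135/10000⌋=906; principal=16716-906=15810; balance=67134-15810=51324
14. interest=⌊51324·135/10000⌋=692; principal=16716-692=16024; balance=51324-16024=35300
15. interest=⌊35300·135/10000⌋=476; principal=16716-476=16240; balance=35300-16240=19060
16. interest=⌊19060·135/10000⌋=257; principal=16716-257=16459; balance=19060-16459=2601
17. interest=⌊2601·135/10000⌋=35; principal=min(16716-35,2601)=2601; balance=2601-2601=0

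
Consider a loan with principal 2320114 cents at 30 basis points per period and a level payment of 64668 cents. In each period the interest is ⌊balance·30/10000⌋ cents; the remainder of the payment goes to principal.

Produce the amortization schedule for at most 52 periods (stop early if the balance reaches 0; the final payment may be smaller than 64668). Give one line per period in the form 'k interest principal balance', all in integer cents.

1 6960 57708 2262406
2 6787 57881 2204525
3 6613 58055 2146470
4 6439 58229 2088241
5 6264 58404 2029837
6 6089 58579 1971258
7 5913 58755 1912503
8 5737 58931 1853572
9 5560 59108 1794464
10 5383 59285 1735179
11 5205 59463 1675716
12 5027 59641 1616075
13 4848 59820 1556255
14 4668 60000 1496255
15 4488 60180 1436075
16 4308 60360 1375715
17 4127 60541 1315174
18 3945 60723 1254451
19 3763 60905 1193546
20 3580 61088 1132458
21 3397 61271 1071187
22 3213 61455 1009732
23 3029 61639 948093
24 2844 61824 886269
25 2658 62010 824259
26 2472 62196 762063
27 2286 62382 699681
28 2099 62569 637112
29 1911 62757 574355
30 1723 62945 511410
31 1534 63134 448276
32 1344 63324 384952
33 1154 63514 321438
34 964 63704 257734
35 773 63895 193839
36 581 64087 129752
37 389 64279 65473
38 196 64472 1001
39 3 1001 0

1. interest=⌊2320114·30/10000⌋=6960; principal=64668-6960=57708; balance=2320114-57708=2262406
2. interest=⌊2262406·30/10000⌋=6787; principal=64668-6787=57881; balance=2262406-57881=2204525
3. interest=⌊2204525·30/10000⌋=6613; principal=64668-6613=58055; balance=2204525-58055=2146470
4. interest=⌊2146470·30/10000⌋=6439; principal=64668-6439=58229; balance=2146470-58229=2088241
5. interest=⌊2088241·30/10000⌋=6264; principal=64668-6264=58404; balance=2088241-58404=2029837
6. interest=⌊2029837·30/10000⌋=6089; principal=64668-6089=58579; balance=2029837-58579=1971258
7. interest=⌊1971258·30/10000⌋=5913; principal=64668-5913=58755; balance=1971258-58755=1912503
8. interest=⌊1912503·30/10000⌋=5737; principal=64668-5737=58931; balance=1912503-58931=1853572
9. interest=⌊1853572·30/10000⌋=5560; principal=64668-5560=59108; balance=1853572-59108=1794464
10. interest=⌊1794464·30/10000⌋=5383; principal=64668-5383=59285; balance=1794464-59285=1735179
11. interest=⌊1735179·30/10000⌋=5205; principal=64668-5205=59463; balance=1735179-59463=1675716
12. interest=⌊1675716·30/10000⌋=5027; principal=64668-5027=59641; balance=1675716-59641=1616075
13. interest=⌊1616075·30/10000⌋=4848; principal=64668-4848=59820; balance=1616075-59820=1556255
14. interest=⌊1556255·30/10000⌋=4668; principal=64668-4668=60000; balance=1556255-60000=1496255
15. interest=⌊1496255·30/10000⌋=4488; principal=64668-4488=60180; balance=1496255-60180=1436075
16. interest=⌊1436075·30/10000⌋=4308; principal=64668-4308=60360; balance=1436075-60360=1375715
17. interest=⌊1375715·30/10000⌋=4127; principal=64668-4127=60541; balance=1375715-60541=1315174
18. interest=⌊1315174·30/10000⌋=3945; principal=64668-3945=60723; balance=1315174-60723=1254451
19. interest=⌊1254451·30/10000⌋=3763; principal=64668-3763=60905; balance=1254451-60905=1193546
20. interest=⌊1193546·30/10000⌋=3580; principal=64668-3580=61088; balance=1193546-61088=1132458
21. interest=⌊1132458·30/10000⌋=3397; principal=64668-3397=61271; balance=1132458-61271=1071187
22. interest=⌊1071187·30/10000⌋=3213; principal=64668-3213=61455; balance=1071187-61455=1009732
23. interest=⌊1009732·30/10000⌋=3029; principal=64668-3029=61639; balance=1009732-61639=948093
24. interest=⌊948093·30/10000⌋=2844; principal=64668-2844=61824; balance=948093-61824=886269
25. interest=⌊886269·30/10000⌋=2658; principal=64668-2658=62010; balance=886269-62010=824259
26. interest=⌊824259·30/10000⌋=2472; principal=64668-2472=62196; balance=824259-62196=762063
27. interest=⌊762063·30/10000⌋=2286; principal=64668-2286=62382; balance=762063-62382=699681
28. interest=⌊699681·30/10000⌋=2099; principal=64668-2099=62569; balance=699681-62569=637112
29. interest=⌊637112·30/10000⌋=1911; principal=64668-1911=62757; balance=637112-62757=574355
30. interest=⌊574355·30/10000⌋=1723; principal=64668-1723=62945; balance=574355-62945=511410
31. interest=⌊511410·30/10000⌋=1534; principal=64668-1534=63134; balance=511410-63134=448276
32. interest=⌊448276·30/10000⌋=1344; principal=64668-1344=63324; balance=448276-63324=384952
33. interest=⌊384952·30/10000⌋=1154; principal=64668-1154=63514; balance=384952-63514=321438
34. interest=⌊321438·30/10000⌋=964; principal=64668-964=63704; balance=321438-63704=257734
35. interest=⌊257734·30/10000⌋=773; principal=64668-773=63895; balance=257734-63895=193839
36. interest=⌊193839·30/10000⌋=581; principal=64668-581=64087; balance=193839-64087=129752
37. interest=⌊129752·30/10000⌋=389; principal=64668-389=64279; balance=129752-64279=65473
38. interest=⌊65473·30/10000⌋=196; principal=64668-196=64472; balance=65473-64472=1001
39. interest=⌊1001·30/10000⌋=3; principal=min(64668-3,1001)=1001; balance=1001-1001=0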